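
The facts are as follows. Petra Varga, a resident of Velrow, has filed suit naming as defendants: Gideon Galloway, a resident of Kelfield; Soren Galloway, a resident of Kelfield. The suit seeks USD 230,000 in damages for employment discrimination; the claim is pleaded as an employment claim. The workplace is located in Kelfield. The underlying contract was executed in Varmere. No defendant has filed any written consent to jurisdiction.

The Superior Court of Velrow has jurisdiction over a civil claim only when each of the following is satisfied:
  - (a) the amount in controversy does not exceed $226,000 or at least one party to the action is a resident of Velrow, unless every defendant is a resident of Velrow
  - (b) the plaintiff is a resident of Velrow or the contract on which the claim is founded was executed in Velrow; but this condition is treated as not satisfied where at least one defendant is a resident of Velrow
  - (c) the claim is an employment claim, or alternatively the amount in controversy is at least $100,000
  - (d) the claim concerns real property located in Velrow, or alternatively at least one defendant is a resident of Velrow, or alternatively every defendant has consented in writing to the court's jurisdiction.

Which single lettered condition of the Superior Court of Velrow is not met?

(d)

The Superior Court of Velrow:
  (a) Petra Varga resides in Velrow — that alternative is enough. Met.
  (b) The plaintiff resides in Velrow, so one alternative holds. And the carve-out is inapplicable — no defendant resides in Velrow (they reside in Kelfield, Kelfield). Met.
  (c) The claim is an employment claim, so this disjunct is met. Satisfied.
  (d) The claim does not concern real property; no defendant resides in Velrow (they reside in Kelfield, Kelfield); no such written consent has been filed — none of the alternatives is met. Fails.
Only condition (d) fails.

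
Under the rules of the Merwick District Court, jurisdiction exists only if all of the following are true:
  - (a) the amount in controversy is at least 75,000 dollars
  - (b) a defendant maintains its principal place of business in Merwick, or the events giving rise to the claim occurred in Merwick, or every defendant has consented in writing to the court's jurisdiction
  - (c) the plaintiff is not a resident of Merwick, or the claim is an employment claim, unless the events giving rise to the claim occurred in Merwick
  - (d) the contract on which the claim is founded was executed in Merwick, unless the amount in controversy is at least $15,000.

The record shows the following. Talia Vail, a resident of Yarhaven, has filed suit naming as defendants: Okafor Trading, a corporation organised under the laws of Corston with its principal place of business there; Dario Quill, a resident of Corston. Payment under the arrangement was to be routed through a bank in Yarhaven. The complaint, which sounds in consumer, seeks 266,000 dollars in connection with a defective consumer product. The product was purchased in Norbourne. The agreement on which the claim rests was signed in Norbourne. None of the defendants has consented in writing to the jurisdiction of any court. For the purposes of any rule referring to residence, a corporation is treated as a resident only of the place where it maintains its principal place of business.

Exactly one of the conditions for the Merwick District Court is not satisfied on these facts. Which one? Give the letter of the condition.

(b)

The Merwick District Court:
  (a) The amount in controversy is $266,000, which meets the $75,000 floor. Satisfied.
  (b) The corporate defendant(s) have their principal place of business in Corston, not Merwick; the operative events occurred in Norbourne, not Merwick; no such written consent has been filed — no alternative holds. Not met.
  (c) The plaintiff resides in Yarhaven, which is not Merwick, so this disjunct is met. Condition met.
  (d) The contract was executed in Norbourne, not Merwick. The proviso rescues it, though: the amount in controversy is 266,000 dollars, which meets the 15,000 dollars floor. Met.
Only condition (b) fails.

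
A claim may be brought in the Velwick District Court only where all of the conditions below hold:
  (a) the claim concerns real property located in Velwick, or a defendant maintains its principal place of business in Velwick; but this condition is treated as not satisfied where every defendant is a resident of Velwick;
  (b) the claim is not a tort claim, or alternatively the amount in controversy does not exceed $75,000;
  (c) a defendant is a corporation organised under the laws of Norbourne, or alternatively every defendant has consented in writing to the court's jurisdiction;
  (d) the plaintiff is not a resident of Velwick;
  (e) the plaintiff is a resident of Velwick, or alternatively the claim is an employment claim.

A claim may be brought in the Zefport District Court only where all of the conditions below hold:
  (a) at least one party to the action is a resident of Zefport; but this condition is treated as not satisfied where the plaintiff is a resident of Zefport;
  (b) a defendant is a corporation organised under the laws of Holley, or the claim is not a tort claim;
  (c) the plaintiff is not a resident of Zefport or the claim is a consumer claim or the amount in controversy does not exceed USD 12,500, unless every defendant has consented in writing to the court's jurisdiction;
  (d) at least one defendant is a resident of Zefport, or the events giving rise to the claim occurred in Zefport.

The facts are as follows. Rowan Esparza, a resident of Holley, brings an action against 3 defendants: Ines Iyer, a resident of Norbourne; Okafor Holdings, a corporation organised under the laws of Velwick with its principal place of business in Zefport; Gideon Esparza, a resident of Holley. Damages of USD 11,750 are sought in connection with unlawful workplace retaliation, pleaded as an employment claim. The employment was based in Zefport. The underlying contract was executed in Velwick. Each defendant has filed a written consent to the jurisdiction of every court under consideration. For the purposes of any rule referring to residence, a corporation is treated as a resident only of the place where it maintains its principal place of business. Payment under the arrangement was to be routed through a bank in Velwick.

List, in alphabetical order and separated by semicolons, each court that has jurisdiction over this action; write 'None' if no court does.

the Zefport District Court

The Velwick District Court:
  (a) The claim does not concern real property; the corporate defendant(s) have their principal place of business in Zefport, not Velwick — no alternative holds. Not met.
  (b) The claim is an employment claim, not a tort claim, so one alternative holds. Condition met.
  (c) Every defendant has filed written consent, so this disjunct is met. Satisfied.
  (d) The plaintiff resides in Holley, which is not Velwick. Satisfied.
  (e) The claim is an employment claim — that alternative is enough. Condition met.
  → Not every requirement is met — no jurisdiction.
The Zefport District Court:
  (a) Okafor Holdings resides in Zefport. And the carve-out is inapplicable — the plaintiff resides in Holley, not Zefport. Satisfied.
  (b) The claim is an employment claim, not a tort claim, which satisfies one of the alternatives. Condition met.
  (c) The plaintiff resides in Holley, which is not Zefport, so this disjunct is met. Condition met.
  (d) Okafor Holdings resides in Zefport, so this disjunct is met. Satisfied.
  → Jurisdiction lies.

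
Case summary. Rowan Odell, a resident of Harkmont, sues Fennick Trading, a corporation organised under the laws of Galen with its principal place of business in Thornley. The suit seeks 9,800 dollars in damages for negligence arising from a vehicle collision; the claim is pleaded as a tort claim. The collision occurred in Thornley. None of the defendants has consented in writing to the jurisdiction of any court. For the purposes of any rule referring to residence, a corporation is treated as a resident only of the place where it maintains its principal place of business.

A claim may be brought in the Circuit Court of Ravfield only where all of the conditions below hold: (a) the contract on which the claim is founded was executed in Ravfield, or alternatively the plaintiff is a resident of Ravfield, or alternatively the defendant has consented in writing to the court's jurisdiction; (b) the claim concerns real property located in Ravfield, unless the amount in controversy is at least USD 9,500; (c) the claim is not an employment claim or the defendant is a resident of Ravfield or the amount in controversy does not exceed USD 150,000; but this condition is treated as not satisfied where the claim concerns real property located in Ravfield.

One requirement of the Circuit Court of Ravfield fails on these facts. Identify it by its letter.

(a)

The Circuit Court of Ravfield:
  (a) No contract (and hence no place of execution) is alleged; the plaintiff resides in Harkmont, not Ravfield; no such written consent has been filed — none of the alternatives is met. Not satisfied.
  (b) The claim does not concern real property. But the amount in controversy is USD 9,800, which meets the $9,500 floor, and the 'unless' clause therefore excuses the requirement. Satisfied.
  (c) The claim is a tort claim, not an employment claim, which satisfies one of the alternatives. The exception is not triggered, since the claim does not concern real property. Satisfied.
Only condition (a) fails.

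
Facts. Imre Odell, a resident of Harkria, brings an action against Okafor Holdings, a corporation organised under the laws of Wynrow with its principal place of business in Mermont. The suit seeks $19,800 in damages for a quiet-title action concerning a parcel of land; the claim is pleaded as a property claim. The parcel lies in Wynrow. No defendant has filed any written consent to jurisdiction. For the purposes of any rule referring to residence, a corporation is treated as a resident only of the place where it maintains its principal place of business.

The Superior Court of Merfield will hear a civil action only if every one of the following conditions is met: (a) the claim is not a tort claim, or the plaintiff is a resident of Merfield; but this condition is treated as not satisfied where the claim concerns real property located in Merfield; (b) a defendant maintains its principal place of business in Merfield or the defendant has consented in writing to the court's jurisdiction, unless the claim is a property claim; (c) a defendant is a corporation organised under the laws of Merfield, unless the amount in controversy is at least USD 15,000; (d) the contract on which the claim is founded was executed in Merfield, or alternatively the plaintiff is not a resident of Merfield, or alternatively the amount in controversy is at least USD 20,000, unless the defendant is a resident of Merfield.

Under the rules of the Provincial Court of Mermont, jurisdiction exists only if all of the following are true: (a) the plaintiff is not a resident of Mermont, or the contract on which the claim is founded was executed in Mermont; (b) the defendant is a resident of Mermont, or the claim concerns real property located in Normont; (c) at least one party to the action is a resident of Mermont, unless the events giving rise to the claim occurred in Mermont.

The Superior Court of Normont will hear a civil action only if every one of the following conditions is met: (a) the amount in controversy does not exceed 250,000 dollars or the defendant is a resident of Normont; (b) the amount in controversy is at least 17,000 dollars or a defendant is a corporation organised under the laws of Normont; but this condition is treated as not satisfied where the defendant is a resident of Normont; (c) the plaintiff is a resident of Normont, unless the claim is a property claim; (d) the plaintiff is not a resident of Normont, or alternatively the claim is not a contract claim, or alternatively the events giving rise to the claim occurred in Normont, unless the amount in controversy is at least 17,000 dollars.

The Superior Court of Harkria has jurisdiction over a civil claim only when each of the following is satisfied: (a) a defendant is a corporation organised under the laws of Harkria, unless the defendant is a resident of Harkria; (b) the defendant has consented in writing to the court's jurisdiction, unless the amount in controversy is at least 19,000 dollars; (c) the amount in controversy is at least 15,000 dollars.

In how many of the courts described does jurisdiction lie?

The Superior Court of Merfield:
  (a) The claim is a property claim, not a tort claim — that alternative is enough. The exception is not triggered, since the property lies in Wynrow, not Merfield. Condition met.
  (b) The corporate defendant(s) have their principal place of business in Mermont, not Merfield; no such written consent has been filed — every alternative fails. However, the claim is a property claim, so the 'unless' proviso supplies this condition. Satisfied.
  (c) The corporate defendant(s) are organised in Wynrow, not Merfield. The proviso rescues it, though: the amount in controversy is 19,800 dollars, which meets the USD 15,000 floor. Condition met.
  (d) The plaintiff resides in Harkria, which is not Merfield, so one alternative holds. Condition met.
  → The court has jurisdiction.
The Provincial Court of Mermont:
  (a) The plaintiff resides in Harkria, which is not Mermont, which satisfies one of the alternatives. Condition met.
  (b) The defendant resides in Mermont, which satisfies one of the alternatives. Met.
  (c) Okafor Holdings resides in Mermont. Condition met.
  → The court has jurisdiction.
The Superior Court of Normont:
  (a) The amount in controversy is USD 19,800, within the 250,000 dollars ceiling, which satisfies one of the alternatives. Satisfied.
  (b) The amount in controversy is $19,800, which meets the $17,000 floor, so this disjunct is met. The exception is not triggered, since the defendant resides in Mermont, not Normont. Condition met.
  (c) The plaintiff resides in Harkria, not Normont. The proviso rescues it, though: the claim is a property claim. Met.
  (d) The plaintiff resides in Harkria, which is not Normont, so one alternative holds. Satisfied.
  → Every requirement is satisfied — jurisdiction.
The Superior Court of Harkria:
  (a) The corporate defendant(s) are organised in Wynrow, not Harkria. The proviso offers no rescue either, since the defendant resides in Mermont, not Harkria. Not satisfied.
  (b) No such written consent has been filed. But the amount in controversy is USD 19,800, which meets the USD 19,000 floor, and the 'unless' clause therefore excuses the requirement. Satisfied.
  (c) The amount in controversy is 19,800 dollars, which meets the $15,000 floor. Condition met.
  → No jurisdiction.
Courts with jurisdiction: the Superior Court of Merfield, the Provincial Court of Mermont, the Superior Court of Normont — 3 in total.

3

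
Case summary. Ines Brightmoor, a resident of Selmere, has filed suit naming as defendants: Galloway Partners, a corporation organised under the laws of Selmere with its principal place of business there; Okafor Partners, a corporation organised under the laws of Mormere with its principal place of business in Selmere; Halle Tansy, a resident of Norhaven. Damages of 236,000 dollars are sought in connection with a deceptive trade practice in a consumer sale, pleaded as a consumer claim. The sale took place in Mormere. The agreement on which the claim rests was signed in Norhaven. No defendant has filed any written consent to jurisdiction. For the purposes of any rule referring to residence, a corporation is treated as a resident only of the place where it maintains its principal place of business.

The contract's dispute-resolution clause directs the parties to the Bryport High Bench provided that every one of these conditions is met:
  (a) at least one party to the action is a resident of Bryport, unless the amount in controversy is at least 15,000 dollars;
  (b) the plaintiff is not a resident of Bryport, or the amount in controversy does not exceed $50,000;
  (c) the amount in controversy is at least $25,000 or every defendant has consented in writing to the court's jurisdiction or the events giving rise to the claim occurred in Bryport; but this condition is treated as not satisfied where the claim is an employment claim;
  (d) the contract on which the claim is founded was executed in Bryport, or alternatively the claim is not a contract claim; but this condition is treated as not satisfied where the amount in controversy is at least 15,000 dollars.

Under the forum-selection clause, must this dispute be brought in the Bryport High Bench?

The Bryport High Bench:
  (a) No party resides in Bryport. However, the amount in controversy is 236,000 dollars, which meets the USD 15,000 floor, so the 'unless' proviso supplies this condition. Condition met.
  (b) The plaintiff resides in Selmere, which is not Bryport — that alternative is enough. Condition met.
  (c) The amount in controversy is 236,000 dollars, which meets the USD 25,000 floor, so one alternative holds. The exception is not triggered, since the claim is a consumer claim, not an employment claim. Condition met.
  (d) The claim is a consumer claim, not a contract claim, which satisfies one of the alternatives. But the carve-out bites: the amount in controversy is USD 236,000, which meets the 15,000 dollars floor. Not met.
  → The clause does not apply.

No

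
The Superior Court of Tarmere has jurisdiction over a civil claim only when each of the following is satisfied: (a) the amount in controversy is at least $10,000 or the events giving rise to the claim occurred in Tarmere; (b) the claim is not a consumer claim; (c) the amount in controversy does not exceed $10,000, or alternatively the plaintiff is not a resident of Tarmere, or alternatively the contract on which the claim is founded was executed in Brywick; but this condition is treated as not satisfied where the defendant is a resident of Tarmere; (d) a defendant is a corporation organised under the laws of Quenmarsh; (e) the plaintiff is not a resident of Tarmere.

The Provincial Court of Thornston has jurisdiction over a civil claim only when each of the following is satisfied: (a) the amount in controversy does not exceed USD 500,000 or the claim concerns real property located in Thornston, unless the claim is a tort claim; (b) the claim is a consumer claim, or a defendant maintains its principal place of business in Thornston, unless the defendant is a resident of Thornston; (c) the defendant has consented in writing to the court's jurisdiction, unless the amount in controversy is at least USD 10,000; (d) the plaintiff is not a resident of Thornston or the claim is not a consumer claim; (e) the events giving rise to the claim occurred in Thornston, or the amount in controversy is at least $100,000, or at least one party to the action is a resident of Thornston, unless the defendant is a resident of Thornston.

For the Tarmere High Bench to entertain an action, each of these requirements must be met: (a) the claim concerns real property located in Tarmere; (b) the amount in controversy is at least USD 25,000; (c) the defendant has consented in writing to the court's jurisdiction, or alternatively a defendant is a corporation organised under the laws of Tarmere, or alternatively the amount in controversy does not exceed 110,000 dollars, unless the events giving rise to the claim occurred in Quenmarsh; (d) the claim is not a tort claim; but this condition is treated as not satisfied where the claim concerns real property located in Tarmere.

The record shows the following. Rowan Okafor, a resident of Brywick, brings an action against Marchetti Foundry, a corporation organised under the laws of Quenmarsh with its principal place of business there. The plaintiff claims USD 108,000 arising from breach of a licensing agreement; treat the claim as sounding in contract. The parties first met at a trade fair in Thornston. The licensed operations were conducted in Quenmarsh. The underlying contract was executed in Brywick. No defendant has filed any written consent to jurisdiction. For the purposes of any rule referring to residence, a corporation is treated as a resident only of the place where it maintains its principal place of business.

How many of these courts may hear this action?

1

The Superior Court of Tarmere:
  (a) The amount in controversy is $108,000, which meets the 10,000 dollars floor, so one alternative holds. Condition met.
  (b) The claim is a contract claim, not a consumer claim. Met.
  (c) The plaintiff resides in Brywick, which is not Tarmere, which satisfies one of the alternatives. The carve-out does not apply: the defendant resides in Quenmarsh, not Tarmere. Condition met.
  (d) Marchetti Foundry is organised under the laws of Quenmarsh. Met.
  (e) The plaintiff resides in Brywick, which is not Tarmere. Met.
  → Every requirement is satisfied — jurisdiction.
The Provincial Court of Thornston:
  (a) The amount in controversy is $108,000, within the $500,000 ceiling, which satisfies one of the alternatives. Satisfied.
  (b) The claim is a contract claim, not a consumer claim; the corporate defendant(s) have their principal place of business in Quenmarsh, not Thornston — every alternative fails. Nor does the 'unless' clause help: the defendant resides in Quenmarsh, not Thornston. Condition not met.
  (c) No such written consent has been filed. However, the amount in controversy is $108,000, which meets the 10,000 dollars floor, so the 'unless' proviso supplies this condition. Condition met.
  (d) The plaintiff resides in Brywick, which is not Thornston, so one alternative holds. Condition met.
  (e) The amount in controversy is $108,000, which meets the 100,000 dollars floor, so one alternative holds. Condition met.
  → No jurisdiction.
The Tarmere High Bench:
  (a) The claim does not concern real property. Not met.
  (b) The amount in controversy is USD 108,000, which meets the $25,000 floor. Met.
  (c) The amount in controversy is 108,000 dollars, within the USD 110,000 ceiling, which satisfies one of the alternatives. Met.
  (d) The claim is a contract claim, not a tort claim. The carve-out does not apply: the claim does not concern real property. Condition met.
  → No jurisdiction.
Courts with jurisdiction: the Superior Court of Tarmere — 1 in total.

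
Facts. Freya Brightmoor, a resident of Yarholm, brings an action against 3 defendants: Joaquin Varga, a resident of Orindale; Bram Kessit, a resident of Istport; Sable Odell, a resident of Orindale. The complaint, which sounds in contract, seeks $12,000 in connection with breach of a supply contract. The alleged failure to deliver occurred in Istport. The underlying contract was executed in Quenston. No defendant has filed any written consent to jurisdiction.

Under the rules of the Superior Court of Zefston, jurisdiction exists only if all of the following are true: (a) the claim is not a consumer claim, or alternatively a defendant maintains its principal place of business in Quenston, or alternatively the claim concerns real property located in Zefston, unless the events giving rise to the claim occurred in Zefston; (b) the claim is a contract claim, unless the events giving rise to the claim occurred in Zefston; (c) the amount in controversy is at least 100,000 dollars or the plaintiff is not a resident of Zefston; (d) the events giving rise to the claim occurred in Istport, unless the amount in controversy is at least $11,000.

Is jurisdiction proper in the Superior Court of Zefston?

Yes

The Superior Court of Zefston:
  (a) The claim is a contract claim, not a consumer claim, which satisfies one of the alternatives. Condition met.
  (b) The claim is a contract claim. Met.
  (c) The plaintiff resides in Yarholm, which is not Zefston, which satisfies one of the alternatives. Met.
  (d) The operative events occurred in Istport. Satisfied.
  → The court has jurisdiction.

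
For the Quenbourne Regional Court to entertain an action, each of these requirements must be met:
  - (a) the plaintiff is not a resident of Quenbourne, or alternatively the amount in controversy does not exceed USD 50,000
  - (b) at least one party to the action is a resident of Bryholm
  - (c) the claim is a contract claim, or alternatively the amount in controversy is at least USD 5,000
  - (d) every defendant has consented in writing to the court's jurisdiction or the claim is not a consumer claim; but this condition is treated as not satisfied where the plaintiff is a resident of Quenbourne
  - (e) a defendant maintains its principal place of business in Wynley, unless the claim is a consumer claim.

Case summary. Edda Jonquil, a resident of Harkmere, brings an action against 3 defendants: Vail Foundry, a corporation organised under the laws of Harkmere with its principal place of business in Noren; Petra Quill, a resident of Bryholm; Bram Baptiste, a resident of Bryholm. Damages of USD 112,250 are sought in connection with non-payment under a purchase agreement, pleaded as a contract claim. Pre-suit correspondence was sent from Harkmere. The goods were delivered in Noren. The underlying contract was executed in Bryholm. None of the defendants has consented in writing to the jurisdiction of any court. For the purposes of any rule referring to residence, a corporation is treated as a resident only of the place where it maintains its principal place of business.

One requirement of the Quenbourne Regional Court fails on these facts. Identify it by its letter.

(e)

The Quenbourne Regional Court:
  (a) The plaintiff resides in Harkmere, which is not Quenbourne — that alternative is enough. Condition met.
  (b) Petra Quill resides in Bryholm. Satisfied.
  (c) The claim is a contract claim, so one alternative holds. Met.
  (d) The claim is a contract claim, not a consumer claim, so this disjunct is met. And the carve-out is inapplicable — the plaintiff resides in Harkmere, not Quenbourne. Met.
  (e) The corporate defendant(s) have their principal place of business in Noren, not Wynley. Nor does the 'unless' clause help: the claim is a contract claim, not a consumer claim. Fails.
Only condition (e) fails.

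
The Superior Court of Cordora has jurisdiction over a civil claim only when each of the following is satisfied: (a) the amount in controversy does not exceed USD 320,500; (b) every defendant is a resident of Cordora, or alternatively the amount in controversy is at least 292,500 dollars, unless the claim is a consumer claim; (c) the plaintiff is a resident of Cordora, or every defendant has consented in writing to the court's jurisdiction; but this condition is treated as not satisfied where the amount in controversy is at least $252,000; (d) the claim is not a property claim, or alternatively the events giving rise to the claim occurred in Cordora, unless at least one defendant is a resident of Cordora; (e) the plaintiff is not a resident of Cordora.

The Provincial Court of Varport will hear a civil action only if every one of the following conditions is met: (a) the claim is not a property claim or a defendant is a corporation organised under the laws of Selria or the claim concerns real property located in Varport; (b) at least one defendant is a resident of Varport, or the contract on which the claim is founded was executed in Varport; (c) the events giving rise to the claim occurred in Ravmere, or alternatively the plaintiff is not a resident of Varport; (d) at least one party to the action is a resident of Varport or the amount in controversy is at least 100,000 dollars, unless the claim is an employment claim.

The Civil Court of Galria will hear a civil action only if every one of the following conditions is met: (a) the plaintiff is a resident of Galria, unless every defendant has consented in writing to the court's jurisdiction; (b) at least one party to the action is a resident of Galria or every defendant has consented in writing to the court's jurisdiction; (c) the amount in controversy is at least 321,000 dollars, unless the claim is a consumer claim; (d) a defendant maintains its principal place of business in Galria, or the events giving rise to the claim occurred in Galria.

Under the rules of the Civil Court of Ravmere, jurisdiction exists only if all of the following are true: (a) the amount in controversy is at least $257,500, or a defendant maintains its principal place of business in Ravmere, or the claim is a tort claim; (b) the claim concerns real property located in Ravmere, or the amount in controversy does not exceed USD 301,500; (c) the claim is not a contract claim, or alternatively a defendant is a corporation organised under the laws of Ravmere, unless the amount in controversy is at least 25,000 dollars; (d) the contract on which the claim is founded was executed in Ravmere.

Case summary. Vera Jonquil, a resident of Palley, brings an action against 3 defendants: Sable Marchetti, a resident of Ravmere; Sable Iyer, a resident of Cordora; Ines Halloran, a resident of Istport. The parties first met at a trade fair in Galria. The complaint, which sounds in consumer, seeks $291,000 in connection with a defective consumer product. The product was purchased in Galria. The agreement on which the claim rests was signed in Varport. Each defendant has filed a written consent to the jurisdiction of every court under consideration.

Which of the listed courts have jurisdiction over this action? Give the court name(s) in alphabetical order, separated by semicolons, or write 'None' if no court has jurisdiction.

The Superior Court of Cordora:
  (a) The amount in controversy is USD 291,000, within the 320,500 dollars ceiling. Condition met.
  (b) The defendants reside as follows — Sable Marchetti in Ravmere, Sable Iyer in Cordora, Ines Halloran in Istport — not all in Cordora; the amount in controversy is USD 291,000, below the $292,500 floor — every alternative fails. But the claim is a consumer claim, and the 'unless' clause therefore excuses the requirement. Satisfied.
  (c) Every defendant has filed written consent — that alternative is enough. But the carve-out bites: the amount in controversy is 291,000 dollars, which meets the 252,000 dollars floor. Not met.
  (d) The claim is a consumer claim, not a property claim — that alternative is enough. Satisfied.
  (e) The plaintiff resides in Palley, which is not Cordora. Condition met.
  → No jurisdiction.
The Provincial Court of Varport:
  (a) The claim is a consumer claim, not a property claim, so one alternative holds. Satisfied.
  (b) The contract was executed in Varport, so one alternative holds. Condition met.
  (c) The plaintiff resides in Palley, which is not Varport, so one alternative holds. Met.
  (d) The amount in controversy is 291,000 dollars, which meets the $100,000 floor, which satisfies one of the alternatives. Condition met.
  → Jurisdiction lies.
The Civil Court of Galria:
  (a) The plaintiff resides in Palley, not Galria. The proviso rescues it, though: every defendant has filed written consent. Met.
  (b) Every defendant has filed written consent, so this disjunct is met. Satisfied.
  (c) The amount in controversy is 291,000 dollars, below the USD 321,000 floor. But the claim is a consumer claim, and the 'unless' clause therefore excuses the requirement. Met.
  (d) The operative events occurred in Galria — that alternative is enough. Condition met.
  → The court has jurisdiction.
The Civil Court of Ravmere:
  (a) The amount in controversy is 291,000 dollars, which meets the USD 257,500 floor, so one alternative holds. Met.
  (b) The amount in controversy is USD 291,000, within the USD 301,500 ceiling, so one alternative holds. Satisfied.
  (c) The claim is a consumer claim, not a contract claim — that alternative is enough. Met.
  (d) The contract was executed in Varport, not Ravmere. Not met.
  → Not every requirement is met — no jurisdiction.

the Civil Court of Galria; the Provincial Court of Varport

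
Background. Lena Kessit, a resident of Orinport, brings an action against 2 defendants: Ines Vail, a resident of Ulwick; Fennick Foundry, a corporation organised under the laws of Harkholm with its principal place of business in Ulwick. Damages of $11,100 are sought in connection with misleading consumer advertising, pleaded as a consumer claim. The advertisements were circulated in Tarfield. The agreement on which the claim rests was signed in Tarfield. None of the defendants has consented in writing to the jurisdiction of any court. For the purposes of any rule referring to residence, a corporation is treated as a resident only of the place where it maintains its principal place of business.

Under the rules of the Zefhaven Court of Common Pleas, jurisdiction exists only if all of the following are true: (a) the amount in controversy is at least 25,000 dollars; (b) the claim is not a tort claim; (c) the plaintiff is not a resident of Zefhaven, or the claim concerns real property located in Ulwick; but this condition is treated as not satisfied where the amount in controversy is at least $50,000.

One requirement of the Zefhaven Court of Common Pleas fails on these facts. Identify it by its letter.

(a)

The Zefhaven Court of Common Pleas:
  (a) The amount in controversy is $11,100, below the 25,000 dollars floor. Not satisfied.
  (b) The claim is a consumer claim, not a tort claim. Met.
  (c) The plaintiff resides in Orinport, which is not Zefhaven, so this disjunct is met. The carve-out does not apply: the amount in controversy is 11,100 dollars, below the USD 50,000 floor. Met.
Only condition (a) fails.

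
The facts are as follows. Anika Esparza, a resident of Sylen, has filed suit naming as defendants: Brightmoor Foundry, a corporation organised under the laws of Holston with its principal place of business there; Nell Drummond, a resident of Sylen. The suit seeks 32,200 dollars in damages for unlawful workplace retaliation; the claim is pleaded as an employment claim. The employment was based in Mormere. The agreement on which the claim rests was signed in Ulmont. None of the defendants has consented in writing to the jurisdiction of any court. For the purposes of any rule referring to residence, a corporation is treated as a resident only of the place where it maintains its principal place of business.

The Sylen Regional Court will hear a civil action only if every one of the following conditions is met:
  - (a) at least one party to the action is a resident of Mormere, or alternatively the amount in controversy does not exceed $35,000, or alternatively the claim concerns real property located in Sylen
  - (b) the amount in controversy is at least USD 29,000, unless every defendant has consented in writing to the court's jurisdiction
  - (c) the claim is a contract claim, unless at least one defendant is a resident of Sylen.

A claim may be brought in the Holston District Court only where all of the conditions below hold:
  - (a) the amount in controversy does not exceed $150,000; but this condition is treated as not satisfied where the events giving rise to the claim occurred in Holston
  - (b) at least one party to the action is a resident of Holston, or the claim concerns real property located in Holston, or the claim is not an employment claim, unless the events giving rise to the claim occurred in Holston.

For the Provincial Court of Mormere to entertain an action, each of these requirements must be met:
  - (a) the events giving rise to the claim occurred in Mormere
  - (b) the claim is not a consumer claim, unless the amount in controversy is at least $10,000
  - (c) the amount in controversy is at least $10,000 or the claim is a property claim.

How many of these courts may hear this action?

3

The Sylen Regional Court:
  (a) The amount in controversy is 32,200 dollars, within the USD 35,000 ceiling — that alternative is enough. Condition met.
  (b) The amount in controversy is 32,200 dollars, which meets the USD 29,000 floor. Condition met.
  (c) The claim is an employment claim, not a contract claim. However, Nell Drummond resides in Sylen, so the 'unless' proviso supplies this condition. Satisfied.
  → Every requirement is satisfied — jurisdiction.
The Holston District Court:
  (a) The amount in controversy is 32,200 dollars, within the USD 150,000 ceiling. The exception is not triggered, since the operative events occurred in Mormere, not Holston. Satisfied.
  (b) Brightmoor Foundry resides in Holston, so one alternative holds. Met.
  → All conditions met; jurisdiction exists.
The Provincial Court of Mormere:
  (a) The operative events occurred in Mormere. Met.
  (b) The claim is an employment claim, not a consumer claim. Condition met.
  (c) The amount in controversy is USD 32,200, which meets the $10,000 floor, so one alternative holds. Condition met.
  → The court has jurisdiction.
Courts with jurisdiction: the Sylen Regional Court, the Holston District Court, the Provincial Court of Mormere — 3 in total.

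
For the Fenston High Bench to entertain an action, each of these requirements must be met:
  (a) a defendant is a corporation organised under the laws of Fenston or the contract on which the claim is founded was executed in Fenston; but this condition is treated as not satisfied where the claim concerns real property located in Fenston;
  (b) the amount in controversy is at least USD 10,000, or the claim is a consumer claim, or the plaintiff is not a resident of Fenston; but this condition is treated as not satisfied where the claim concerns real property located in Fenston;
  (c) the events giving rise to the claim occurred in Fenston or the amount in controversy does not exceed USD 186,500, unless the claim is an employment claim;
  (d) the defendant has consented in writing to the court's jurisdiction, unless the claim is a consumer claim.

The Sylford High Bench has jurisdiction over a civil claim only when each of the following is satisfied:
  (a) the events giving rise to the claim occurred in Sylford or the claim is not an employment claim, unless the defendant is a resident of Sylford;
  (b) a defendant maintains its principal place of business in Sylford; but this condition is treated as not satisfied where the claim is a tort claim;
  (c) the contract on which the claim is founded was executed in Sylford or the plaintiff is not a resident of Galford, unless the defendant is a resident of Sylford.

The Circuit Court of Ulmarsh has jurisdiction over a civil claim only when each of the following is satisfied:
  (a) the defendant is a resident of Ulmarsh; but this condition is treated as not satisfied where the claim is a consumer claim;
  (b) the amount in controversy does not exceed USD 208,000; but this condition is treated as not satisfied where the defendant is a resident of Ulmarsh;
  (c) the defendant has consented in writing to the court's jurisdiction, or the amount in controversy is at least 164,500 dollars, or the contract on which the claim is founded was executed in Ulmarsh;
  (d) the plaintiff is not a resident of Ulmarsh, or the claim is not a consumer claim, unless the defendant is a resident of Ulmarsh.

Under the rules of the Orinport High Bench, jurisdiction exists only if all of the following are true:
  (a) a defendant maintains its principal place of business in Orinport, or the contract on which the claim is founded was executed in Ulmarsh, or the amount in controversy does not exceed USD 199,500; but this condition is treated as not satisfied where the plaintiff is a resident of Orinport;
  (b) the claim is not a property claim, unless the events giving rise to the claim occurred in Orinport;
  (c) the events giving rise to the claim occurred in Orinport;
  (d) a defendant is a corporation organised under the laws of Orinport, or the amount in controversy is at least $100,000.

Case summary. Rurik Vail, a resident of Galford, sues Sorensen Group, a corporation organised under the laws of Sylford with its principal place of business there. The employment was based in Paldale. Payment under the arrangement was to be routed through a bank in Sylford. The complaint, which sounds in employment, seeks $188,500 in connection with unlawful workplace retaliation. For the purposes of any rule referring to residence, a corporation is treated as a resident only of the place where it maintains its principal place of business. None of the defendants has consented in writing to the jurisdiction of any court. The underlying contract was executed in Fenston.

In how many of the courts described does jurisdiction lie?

The Fenston High Bench:
  (a) The contract was executed in Fenston, so this disjunct is met. The carve-out does not apply: the claim does not concern real property. Met.
  (b) The amount in controversy is USD 188,500, which meets the $10,000 floor, so this disjunct is met. And the carve-out is inapplicable — the claim does not concern real property. Met.
  (c) The operative events occurred in Paldale, not Fenston; the amount in controversy is USD 188,500, above the $186,500 ceiling — none of the alternatives is met. However, the claim is an employment claim, so the 'unless' proviso supplies this condition. Condition met.
  (d) No such written consent has been filed. And the claim is an employment claim, not a consumer claim, so the proviso does not save it. Fails.
  → At least one condition fails; no jurisdiction.
The Sylford High Bench:
  (a) The operative events occurred in Paldale, not Sylford; the claim is an employment claim — none of the alternatives is met. But the defendant resides in Sylford, and the 'unless' clause therefore excuses the requirement. Condition met.
  (b) Sorensen Group has its principal place of business in Sylford. The carve-out does not apply: the claim is an employment claim, not a tort claim. Satisfied.
  (c) The contract was executed in Fenston, not Sylford; the plaintiff resides in Galford — no alternative holds. The proviso rescues it, though: the defendant resides in Sylford. Met.
  → All conditions met; jurisdiction exists.
The Circuit Court of Ulmarsh:
  (a) The defendant resides in Sylford, not Ulmarsh. Condition not met.
  (b) The amount in controversy is USD 188,500, within the $208,000 ceiling. The carve-out does not apply: the defendant resides in Sylford, not Ulmarsh. Satisfied.
  (c) The amount in controversy is $188,500, which meets the $164,500 floor, which satisfies one of the alternatives. Condition met.
  (d) The plaintiff resides in Galford, which is not Ulmarsh, so one alternative holds. Met.
  → At least one condition fails; no jurisdiction.
The Orinport High Bench:
  (a) The amount in controversy is $188,500, within the 199,500 dollars ceiling, so one alternative holds. The carve-out does not apply: the plaintiff resides in Galford, not Orinport. Condition met.
  (b) The claim is an employment claim, not a property claim. Satisfied.
  (c) The operative events occurred in Paldale, not Orinport. Fails.
  (d) The amount in controversy is $188,500, which meets the 100,000 dollars floor, which satisfies one of the alternatives. Satisfied.
  → No jurisdiction.
Courts with jurisdiction: the Sylford High Bench — 1 in total.

1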